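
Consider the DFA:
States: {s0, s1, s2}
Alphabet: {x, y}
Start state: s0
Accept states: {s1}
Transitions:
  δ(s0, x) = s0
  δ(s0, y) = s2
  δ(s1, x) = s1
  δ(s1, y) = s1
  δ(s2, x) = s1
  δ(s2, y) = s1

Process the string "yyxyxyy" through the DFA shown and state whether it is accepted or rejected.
Processing string "yyxyxyy":
  s0 --y--> s2
  s2 --y--> s1
  s1 --x--> s1
  s1 --y--> s1
  s1 --x--> s1
  s1 --y--> s1
  s1 --y--> s1
Final state: s1
Accept states: {s1}
Yes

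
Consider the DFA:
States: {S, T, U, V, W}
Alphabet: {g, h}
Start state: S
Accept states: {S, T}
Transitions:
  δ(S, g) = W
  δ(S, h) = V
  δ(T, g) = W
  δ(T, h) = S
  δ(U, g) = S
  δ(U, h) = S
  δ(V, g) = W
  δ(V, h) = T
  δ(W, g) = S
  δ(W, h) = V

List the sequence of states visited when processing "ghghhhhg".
read 'g': S → W
  read 'h': W → V
  read 'g': V → W
  read 'h': W → V
  read 'h': V → T
  read 'h': T → S
  read 'h': S → V
  read 'g': V → W
S -> W -> V -> W -> V -> T -> S -> V -> W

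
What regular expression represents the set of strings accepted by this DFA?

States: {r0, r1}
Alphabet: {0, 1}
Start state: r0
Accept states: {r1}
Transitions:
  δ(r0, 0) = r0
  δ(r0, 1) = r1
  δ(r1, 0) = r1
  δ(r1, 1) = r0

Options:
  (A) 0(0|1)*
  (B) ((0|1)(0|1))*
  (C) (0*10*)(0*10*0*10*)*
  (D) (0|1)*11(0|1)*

Check each option against the DFA on short strings; one disagreement eliminates an option:
  (A) 0(0|1)*: on '0' the DFA goes r0 → r0 and rejects (r0 ∉ Accept), but the regex matches it → eliminate
  (B) ((0|1)(0|1))*: on ε the DFA stays in r0 and rejects (r0 ∉ Accept), but the regex matches it → eliminate
  (C) (0*10*)(0*10*0*10*)*: agrees with the DFA on every string of length ≤ 6
  (D) (0|1)*11(0|1)*: on '1' the DFA goes r0 → r1 and accepts (r1 ∈ Accept), but the regex does not match it → eliminate
Only (C) is consistent with the DFA.
(C) (0*10*)(0*10*0*10*)*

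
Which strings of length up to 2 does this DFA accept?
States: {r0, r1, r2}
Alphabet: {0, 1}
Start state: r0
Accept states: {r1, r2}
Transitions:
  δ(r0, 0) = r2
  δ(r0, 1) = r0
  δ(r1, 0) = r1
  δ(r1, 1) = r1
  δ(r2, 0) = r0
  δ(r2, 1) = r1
0, 01, 10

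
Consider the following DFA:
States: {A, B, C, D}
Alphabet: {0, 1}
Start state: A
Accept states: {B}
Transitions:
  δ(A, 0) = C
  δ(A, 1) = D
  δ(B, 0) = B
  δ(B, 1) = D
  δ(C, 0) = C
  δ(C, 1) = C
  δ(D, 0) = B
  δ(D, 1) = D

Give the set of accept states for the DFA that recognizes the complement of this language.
Complement accept states = All states \ Original accept states
= {A, B, C, D} \ {B}
{A, C, D}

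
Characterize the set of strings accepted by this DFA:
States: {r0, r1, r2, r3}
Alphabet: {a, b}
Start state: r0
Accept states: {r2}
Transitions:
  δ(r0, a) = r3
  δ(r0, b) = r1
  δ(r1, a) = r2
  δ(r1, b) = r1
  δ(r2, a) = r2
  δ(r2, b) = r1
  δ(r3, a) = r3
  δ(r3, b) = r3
Testing a few strings:
  'bbb' → reject
  'aab' → reject
  'abbb' → reject
  'a' → reject
State roles: r0=no input read; r1=started with b, last symbol b; r2=started with b, last symbol a; r3=started with a (dead)
All strings over {a,b} that start with b and end with a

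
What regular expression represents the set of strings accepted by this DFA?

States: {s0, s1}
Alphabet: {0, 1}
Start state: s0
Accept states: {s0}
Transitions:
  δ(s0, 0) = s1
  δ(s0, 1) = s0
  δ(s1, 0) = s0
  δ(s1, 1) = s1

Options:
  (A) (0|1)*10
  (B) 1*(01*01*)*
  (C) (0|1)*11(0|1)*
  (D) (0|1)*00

Check each option against the DFA on short strings; one disagreement eliminates an option:
  (A) (0|1)*10: on ε the DFA stays in s0 and accepts (s0 ∈ Accept), but the regex does not match it → eliminate
  (B) 1*(01*01*)*: agrees with the DFA on every string of length ≤ 6
  (C) (0|1)*11(0|1)*: on ε the DFA stays in s0 and accepts (s0 ∈ Accept), but the regex does not match it → eliminate
  (D) (0|1)*00: on ε the DFA stays in s0 and accepts (s0 ∈ Accept), but the regex does not match it → eliminate
Only (B) is consistent with the DFA.
(B) 1*(01*01*)*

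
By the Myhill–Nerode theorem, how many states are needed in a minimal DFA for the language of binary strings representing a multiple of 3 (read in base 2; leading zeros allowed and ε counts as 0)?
By Myhill–Nerode, count the distinguishable equivalence classes: three classes — residue of the binary value mod 3.
3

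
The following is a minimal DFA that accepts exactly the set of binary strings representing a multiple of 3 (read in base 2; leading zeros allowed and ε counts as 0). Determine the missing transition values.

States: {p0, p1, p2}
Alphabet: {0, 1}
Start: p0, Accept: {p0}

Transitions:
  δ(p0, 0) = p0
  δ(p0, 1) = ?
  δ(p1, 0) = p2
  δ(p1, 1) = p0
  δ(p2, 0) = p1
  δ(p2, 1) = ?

From the language and accept set, identify what each state tracks — p0: value ≡ 0 (mod 3); p1: value ≡ 1 (mod 3); p2: value ≡ 2 (mod 3).
Each missing δ(q, a) is the state matching the new tracked value after reading a.
δ(p0, 1) = p1; δ(p2, 1) = p2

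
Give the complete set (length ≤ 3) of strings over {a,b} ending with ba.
ba, aba, bba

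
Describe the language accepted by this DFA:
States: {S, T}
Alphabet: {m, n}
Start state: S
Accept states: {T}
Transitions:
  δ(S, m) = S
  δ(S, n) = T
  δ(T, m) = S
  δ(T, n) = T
Testing a few strings:
  'n' → accept
  'nn' → accept
  'mmn' → accept
  'nm' → reject
State roles: S=last symbol not n; T=last symbol is n
All strings over {m,n} ending with n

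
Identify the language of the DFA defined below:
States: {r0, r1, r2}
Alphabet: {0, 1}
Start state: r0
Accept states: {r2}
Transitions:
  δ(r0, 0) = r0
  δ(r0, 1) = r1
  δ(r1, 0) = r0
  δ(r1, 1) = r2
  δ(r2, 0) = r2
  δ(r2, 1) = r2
Testing a few strings:
  '00' → reject
  '111' → accept
  '0' → reject
  '1' → reject
State roles: r0=no progress toward 11; r1=one trailing 1; r2=substring 11 seen
All binary strings containing the substring 11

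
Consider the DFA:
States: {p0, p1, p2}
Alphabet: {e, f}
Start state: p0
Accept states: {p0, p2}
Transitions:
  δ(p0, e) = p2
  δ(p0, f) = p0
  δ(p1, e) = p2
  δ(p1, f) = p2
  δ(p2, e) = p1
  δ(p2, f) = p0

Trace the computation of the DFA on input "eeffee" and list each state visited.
read 'e': p0 → p2
  read 'e': p2 → p1
  read 'f': p1 → p2
  read 'f': p2 → p0
  read 'e': p0 → p2
  read 'e': p2 → p1
p0 -> p2 -> p1 -> p2 -> p0 -> p2 -> p1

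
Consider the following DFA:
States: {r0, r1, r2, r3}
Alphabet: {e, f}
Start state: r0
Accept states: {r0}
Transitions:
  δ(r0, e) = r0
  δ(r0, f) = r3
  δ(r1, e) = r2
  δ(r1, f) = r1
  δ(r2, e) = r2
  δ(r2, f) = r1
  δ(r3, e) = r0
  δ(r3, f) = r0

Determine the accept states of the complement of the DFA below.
Complement accept states = All states \ Original accept states
= {r0, r1, r2, r3} \ {r0}
{r1, r2, r3}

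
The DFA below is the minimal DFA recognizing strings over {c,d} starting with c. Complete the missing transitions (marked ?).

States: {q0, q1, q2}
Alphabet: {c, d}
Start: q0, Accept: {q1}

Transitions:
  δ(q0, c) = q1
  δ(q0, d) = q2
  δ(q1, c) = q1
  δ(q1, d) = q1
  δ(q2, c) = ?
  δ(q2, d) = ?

From the language and accept set, identify what each state tracks — q0: no input read; q1: started with c; q2: started with d (dead).
Each missing δ(q, a) is the state matching the new tracked value after reading a.
δ(q2, c) = q2; δ(q2, d) = q2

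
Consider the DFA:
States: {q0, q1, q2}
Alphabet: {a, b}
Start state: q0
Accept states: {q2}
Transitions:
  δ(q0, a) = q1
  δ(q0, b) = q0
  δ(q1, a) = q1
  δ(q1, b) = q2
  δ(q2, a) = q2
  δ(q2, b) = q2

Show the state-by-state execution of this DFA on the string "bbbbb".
read 'b': q0 → q0
  read 'b': q0 → q0
  read 'b': q0 → q0
  read 'b': q0 → q0
  read 'b': q0 → q0
q0 -> q0 -> q0 -> q0 -> q0 -> q0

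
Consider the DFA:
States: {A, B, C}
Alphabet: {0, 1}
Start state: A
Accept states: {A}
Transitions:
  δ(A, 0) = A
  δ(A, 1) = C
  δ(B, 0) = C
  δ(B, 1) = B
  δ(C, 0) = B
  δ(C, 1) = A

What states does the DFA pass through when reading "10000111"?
read '1': A → C
  read '0': C → B
  read '0': B → C
  read '0': C → B
  read '0': B → C
  read '1': C → A
  read '1': A → C
  read '1': C → A
A -> C -> B -> C -> B -> C -> A -> C -> A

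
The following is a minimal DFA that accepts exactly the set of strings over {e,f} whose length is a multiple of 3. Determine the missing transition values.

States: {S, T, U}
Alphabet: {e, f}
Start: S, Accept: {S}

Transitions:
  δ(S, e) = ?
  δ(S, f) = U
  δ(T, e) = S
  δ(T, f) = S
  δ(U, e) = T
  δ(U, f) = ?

From the language and accept set, identify what each state tracks — S: length ≡ 0 (mod 3); T: length ≡ 2 (mod 3); U: length ≡ 1 (mod 3).
Each missing δ(q, a) is the state matching the new tracked value after reading a.
δ(S, e) = U; δ(U, f) = T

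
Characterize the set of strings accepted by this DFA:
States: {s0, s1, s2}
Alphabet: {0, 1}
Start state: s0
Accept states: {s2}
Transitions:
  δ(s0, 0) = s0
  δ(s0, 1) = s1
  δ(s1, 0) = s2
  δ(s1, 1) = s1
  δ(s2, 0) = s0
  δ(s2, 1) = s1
Testing a few strings:
  '0011' → reject
  '1' → reject
  '001' → reject
  '0001' → reject
State roles: s0=no suffix match; s1=one trailing 1; s2=suffix is 10
All binary strings ending with 10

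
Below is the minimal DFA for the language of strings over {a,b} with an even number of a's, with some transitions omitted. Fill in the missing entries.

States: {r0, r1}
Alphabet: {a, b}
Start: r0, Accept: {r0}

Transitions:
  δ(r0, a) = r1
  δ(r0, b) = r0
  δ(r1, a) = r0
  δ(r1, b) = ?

From the language and accept set, identify what each state tracks — r0: even number of a's so far; r1: odd number of a's so far.
Each missing δ(q, a) is the state matching the new tracked value after reading a.
δ(r1, b) = r1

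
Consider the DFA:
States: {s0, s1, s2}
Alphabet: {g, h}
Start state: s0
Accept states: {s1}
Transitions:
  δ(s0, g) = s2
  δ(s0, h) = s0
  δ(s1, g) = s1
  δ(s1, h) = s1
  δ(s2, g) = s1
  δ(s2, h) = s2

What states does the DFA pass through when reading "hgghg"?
read 'h': s0 → s0
  read 'g': s0 → s2
  read 'g': s2 → s1
  read 'h': s1 → s1
  read 'g': s1 → s1
s0 -> s0 -> s2 -> s1 -> s1 -> s1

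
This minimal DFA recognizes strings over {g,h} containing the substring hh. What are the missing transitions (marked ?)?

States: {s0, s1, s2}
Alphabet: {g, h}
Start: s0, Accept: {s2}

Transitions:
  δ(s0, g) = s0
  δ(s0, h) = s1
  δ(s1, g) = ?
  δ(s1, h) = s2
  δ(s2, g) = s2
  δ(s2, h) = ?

From the language and accept set, identify what each state tracks — s0: no progress toward hh; s1: one trailing h; s2: substring hh seen.
Each missing δ(q, a) is the state matching the new tracked value after reading a.
δ(s1, g) = s0; δ(s2, h) = s2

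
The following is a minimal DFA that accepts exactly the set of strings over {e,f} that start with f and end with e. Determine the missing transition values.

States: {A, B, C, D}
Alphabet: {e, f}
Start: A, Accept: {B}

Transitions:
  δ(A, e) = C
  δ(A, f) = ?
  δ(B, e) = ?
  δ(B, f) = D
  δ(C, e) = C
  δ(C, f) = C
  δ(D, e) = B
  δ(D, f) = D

From the language and accept set, identify what each state tracks — A: no input read; B: started with f, last symbol e; C: started with e (dead); D: started with f, last symbol f.
Each missing δ(q, a) is the state matching the new tracked value after reading a.
δ(A, f) = D; δ(B, e) = B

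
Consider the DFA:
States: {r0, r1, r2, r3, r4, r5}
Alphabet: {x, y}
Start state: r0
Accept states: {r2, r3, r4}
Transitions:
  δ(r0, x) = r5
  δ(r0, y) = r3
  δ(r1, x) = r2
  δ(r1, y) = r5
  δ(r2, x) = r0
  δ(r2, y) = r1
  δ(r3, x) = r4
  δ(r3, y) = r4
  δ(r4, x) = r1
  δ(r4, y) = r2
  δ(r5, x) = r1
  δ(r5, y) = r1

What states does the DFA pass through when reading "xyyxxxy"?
read 'x': r0 → r5
  read 'y': r5 → r1
  read 'y': r1 → r5
  read 'x': r5 → r1
  read 'x': r1 → r2
  read 'x': r2 → r0
  read 'y': r0 → r3
r0 -> r5 -> r1 -> r5 -> r1 -> r2 -> r0 -> r3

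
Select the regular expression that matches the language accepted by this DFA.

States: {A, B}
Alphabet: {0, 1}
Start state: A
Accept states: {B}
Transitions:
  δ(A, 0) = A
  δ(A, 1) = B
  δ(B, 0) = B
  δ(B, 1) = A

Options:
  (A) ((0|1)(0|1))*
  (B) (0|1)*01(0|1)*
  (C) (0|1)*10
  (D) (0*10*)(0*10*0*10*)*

Check each option against the DFA on short strings; one disagreement eliminates an option:
  (A) ((0|1)(0|1))*: on ε the DFA stays in A and rejects (A ∉ Accept), but the regex matches it → eliminate
  (B) (0|1)*01(0|1)*: on '1' the DFA goes A → B and accepts (B ∈ Accept), but the regex does not match it → eliminate
  (C) (0|1)*10: on '1' the DFA goes A → B and accepts (B ∈ Accept), but the regex does not match it → eliminate
  (D) (0*10*)(0*10*0*10*)*: agrees with the DFA on every string of length ≤ 6
Only (D) is consistent with the DFA.
(D) (0*10*)(0*10*0*10*)*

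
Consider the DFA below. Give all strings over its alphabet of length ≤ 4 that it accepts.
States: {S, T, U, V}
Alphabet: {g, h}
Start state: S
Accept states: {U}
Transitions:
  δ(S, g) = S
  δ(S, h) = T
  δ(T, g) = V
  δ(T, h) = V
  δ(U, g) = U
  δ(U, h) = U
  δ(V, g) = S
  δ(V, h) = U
hgh, hhh, ghgh, ghhh, hghg, hghh, hhhg, hhhh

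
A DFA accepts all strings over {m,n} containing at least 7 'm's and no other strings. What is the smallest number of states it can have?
By Myhill–Nerode, count the distinguishable equivalence classes: 8 classes — having seen 0, 1, …, 6, or ≥7 copies of 'm'; any two classes i < j (j ≤ 7) are distinguished by the string m^(7−j), which takes class j to 7 copies (accepted) but leaves class i below 7 (rejected).
8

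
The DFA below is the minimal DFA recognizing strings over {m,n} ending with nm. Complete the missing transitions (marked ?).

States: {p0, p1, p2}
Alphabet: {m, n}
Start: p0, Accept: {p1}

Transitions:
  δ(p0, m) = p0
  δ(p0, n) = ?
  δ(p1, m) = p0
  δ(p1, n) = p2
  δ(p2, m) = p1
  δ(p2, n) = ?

From the language and accept set, identify what each state tracks — p0: no suffix match; p1: suffix is nm; p2: one trailing n.
Each missing δ(q, a) is the state matching the new tracked value after reading a.
δ(p0, n) = p2; δ(p2, n) = p2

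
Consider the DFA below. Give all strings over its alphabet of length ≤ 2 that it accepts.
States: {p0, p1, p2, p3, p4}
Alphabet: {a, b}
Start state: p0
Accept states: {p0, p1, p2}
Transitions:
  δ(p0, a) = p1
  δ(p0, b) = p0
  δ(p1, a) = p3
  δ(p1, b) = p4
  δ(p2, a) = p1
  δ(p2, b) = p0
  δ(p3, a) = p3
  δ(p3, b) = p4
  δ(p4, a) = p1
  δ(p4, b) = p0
ε, a, b, ba, bb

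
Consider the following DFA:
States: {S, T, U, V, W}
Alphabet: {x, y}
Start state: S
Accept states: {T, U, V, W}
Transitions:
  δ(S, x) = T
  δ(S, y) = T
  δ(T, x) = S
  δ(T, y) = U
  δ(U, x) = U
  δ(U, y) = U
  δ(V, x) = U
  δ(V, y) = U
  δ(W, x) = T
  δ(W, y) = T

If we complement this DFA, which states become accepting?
Complement accept states = All states \ Original accept states
= {S, T, U, V, W} \ {T, U, V, W}
{S}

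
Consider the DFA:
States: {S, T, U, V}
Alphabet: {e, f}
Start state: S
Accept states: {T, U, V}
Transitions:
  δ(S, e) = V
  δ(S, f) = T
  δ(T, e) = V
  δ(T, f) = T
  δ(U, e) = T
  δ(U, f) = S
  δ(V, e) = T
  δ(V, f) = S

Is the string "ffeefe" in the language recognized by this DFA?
Processing string "ffeefe":
  S --f--> T
  T --f--> T
  T --e--> V
  V --e--> T
  T --f--> T
  T --e--> V
Final state: V
Accept states: {T, U, V}
Yes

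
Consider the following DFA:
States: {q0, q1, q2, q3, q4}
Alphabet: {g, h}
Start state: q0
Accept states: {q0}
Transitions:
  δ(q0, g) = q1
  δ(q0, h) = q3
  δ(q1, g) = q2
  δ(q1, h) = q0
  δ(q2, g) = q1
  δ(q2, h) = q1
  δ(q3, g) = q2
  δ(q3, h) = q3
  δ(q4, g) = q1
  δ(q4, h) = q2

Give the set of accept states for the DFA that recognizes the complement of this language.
Complement accept states = All states \ Original accept states
= {q0, q1, q2, q3, q4} \ {q0}
{q1, q2, q3, q4}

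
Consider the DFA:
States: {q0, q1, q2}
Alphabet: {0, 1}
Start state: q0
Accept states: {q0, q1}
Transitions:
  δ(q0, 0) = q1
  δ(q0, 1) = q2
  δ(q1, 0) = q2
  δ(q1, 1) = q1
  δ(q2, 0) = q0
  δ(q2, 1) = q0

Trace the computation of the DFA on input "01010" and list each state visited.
read '0': q0 → q1
  read '1': q1 → q1
  read '0': q1 → q2
  read '1': q2 → q0
  read '0': q0 → q1
q0 -> q1 -> q1 -> q2 -> q0 -> q1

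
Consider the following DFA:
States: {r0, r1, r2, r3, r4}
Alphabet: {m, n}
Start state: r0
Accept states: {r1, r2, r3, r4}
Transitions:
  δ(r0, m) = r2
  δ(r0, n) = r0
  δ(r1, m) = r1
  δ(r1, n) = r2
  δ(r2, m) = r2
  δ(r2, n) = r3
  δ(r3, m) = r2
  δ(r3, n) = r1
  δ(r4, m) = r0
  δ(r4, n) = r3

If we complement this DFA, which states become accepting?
Complement accept states = All states \ Original accept states
= {r0, r1, r2, r3, r4} \ {r1, r2, r3, r4}
{r0}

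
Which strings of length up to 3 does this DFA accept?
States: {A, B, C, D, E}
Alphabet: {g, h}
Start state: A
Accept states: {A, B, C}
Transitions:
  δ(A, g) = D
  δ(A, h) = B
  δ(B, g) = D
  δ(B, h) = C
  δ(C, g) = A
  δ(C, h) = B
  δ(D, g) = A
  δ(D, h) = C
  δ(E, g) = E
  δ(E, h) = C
ε, h, gg, gh, hh, ggh, ghg, ghh, hgg, hgh, hhg, hhh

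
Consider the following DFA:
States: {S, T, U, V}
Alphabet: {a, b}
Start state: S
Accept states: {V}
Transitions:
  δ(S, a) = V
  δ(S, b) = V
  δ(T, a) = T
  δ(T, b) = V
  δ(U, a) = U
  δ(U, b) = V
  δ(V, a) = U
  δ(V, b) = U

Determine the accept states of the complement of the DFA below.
Complement accept states = All states \ Original accept states
= {S, T, U, V} \ {V}
{S, T, U}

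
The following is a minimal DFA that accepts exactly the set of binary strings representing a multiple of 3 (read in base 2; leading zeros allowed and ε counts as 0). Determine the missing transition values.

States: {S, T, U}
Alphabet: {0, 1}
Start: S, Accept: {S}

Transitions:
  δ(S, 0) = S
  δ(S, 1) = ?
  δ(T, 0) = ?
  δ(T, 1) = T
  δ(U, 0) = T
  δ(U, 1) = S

From the language and accept set, identify what each state tracks — S: value ≡ 0 (mod 3); T: value ≡ 2 (mod 3); U: value ≡ 1 (mod 3).
Each missing δ(q, a) is the state matching the new tracked value after reading a.
δ(S, 1) = U; δ(T, 0) = U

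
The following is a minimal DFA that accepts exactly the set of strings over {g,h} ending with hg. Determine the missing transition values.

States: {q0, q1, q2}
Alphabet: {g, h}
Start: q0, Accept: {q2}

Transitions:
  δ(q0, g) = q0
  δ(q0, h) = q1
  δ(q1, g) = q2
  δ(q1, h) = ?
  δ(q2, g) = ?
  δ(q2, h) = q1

From the language and accept set, identify what each state tracks — q0: no suffix match; q1: one trailing h; q2: suffix is hg.
Each missing δ(q, a) is the state matching the new tracked value after reading a.
δ(q1, h) = q1; δ(q2, g) = q0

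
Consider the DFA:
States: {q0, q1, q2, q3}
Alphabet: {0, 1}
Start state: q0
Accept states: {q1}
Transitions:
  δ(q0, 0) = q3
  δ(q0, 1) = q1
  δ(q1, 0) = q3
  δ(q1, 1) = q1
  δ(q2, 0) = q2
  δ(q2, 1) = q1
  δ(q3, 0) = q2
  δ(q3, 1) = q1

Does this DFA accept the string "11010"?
Processing string "11010":
  q0 --1--> q1
  q1 --1--> q1
  q1 --0--> q3
  q3 --1--> q1
  q1 --0--> q3
Final state: q3
Accept states: {q1}
No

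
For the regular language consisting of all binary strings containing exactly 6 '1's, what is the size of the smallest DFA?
By Myhill–Nerode, count the distinguishable equivalence classes: 8 classes — having seen 0, 1, …, 6, or >6 copies of '1'; the count-6 class is the only accepting one and >6 is dead.
8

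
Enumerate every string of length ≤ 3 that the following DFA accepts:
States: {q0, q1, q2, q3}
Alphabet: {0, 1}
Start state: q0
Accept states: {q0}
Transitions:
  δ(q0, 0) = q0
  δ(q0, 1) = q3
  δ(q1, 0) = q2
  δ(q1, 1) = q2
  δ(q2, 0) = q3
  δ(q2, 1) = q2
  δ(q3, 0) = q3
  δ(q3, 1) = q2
ε, 0, 00, 000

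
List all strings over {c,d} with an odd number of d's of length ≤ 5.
d, cd, dc, ccd, cdc, dcc, ddd, cccd, ccdc, cdcc, cddd, dccc, dcdd, ddcd, dddc, ccccd, cccdc, ccdcc, ccddd, cdccc, cdcdd, cddcd, cdddc, dcccc, dccdd, dcdcd, dcddc, ddccd, ddcdc, dddcc, ddddd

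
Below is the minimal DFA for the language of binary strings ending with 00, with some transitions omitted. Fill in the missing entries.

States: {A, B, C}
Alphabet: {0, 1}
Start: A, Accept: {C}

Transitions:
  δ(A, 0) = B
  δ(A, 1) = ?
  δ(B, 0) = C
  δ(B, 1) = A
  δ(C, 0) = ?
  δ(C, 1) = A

From the language and accept set, identify what each state tracks — A: last symbol not 0; B: one trailing 0; C: two trailing 0's.
Each missing δ(q, a) is the state matching the new tracked value after reading a.
δ(A, 1) = A; δ(C, 0) = C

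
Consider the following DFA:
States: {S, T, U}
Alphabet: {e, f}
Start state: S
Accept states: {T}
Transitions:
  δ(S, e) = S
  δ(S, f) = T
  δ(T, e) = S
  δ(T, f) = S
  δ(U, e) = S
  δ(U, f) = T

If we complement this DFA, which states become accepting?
Complement accept states = All states \ Original accept states
= {S, T, U} \ {T}
{S, U}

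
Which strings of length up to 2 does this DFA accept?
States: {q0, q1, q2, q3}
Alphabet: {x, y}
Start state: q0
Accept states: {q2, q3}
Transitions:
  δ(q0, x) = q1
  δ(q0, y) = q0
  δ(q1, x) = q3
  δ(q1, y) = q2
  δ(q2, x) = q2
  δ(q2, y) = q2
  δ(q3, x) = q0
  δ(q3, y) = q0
xx, xy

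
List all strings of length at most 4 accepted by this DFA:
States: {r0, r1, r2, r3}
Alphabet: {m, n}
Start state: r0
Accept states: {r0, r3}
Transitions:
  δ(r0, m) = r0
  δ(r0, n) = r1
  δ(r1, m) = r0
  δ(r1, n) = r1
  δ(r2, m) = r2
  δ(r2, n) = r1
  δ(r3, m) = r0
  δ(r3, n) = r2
ε, m, mm, nm, mmm, mnm, nmm, nnm, mmmm, mmnm, mnmm, mnnm, nmmm, nmnm, nnmm, nnnm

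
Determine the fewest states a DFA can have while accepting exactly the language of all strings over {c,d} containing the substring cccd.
By Myhill–Nerode, count the distinguishable equivalence classes: 5 classes — one per longest suffix of the input that is a prefix of 'cccd' (lengths 0 through 3), plus an absorbing 'already seen cccd' class.
5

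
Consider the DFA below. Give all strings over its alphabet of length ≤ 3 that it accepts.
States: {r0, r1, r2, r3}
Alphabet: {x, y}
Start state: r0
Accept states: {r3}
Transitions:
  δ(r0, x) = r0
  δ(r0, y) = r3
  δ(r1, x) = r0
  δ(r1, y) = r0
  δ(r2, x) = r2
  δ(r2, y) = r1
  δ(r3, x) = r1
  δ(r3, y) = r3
y, xy, yy, xxy, xyy, yyy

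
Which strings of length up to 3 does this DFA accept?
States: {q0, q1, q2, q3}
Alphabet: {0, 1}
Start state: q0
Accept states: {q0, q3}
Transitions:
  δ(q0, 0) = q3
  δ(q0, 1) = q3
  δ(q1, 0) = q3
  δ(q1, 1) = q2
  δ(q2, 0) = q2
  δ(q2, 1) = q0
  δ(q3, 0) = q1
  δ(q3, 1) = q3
ε, 0, 1, 01, 11, 000, 011, 100, 111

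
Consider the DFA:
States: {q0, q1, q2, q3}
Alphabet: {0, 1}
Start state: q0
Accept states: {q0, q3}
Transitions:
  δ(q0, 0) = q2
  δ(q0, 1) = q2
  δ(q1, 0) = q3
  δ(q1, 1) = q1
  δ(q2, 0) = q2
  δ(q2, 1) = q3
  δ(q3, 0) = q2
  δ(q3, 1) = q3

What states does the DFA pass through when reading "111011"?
read '1': q0 → q2
  read '1': q2 → q3
  read '1': q3 → q3
  read '0': q3 → q2
  read '1': q2 → q3
  read '1': q3 → q3
q0 -> q2 -> q3 -> q3 -> q2 -> q3 -> q3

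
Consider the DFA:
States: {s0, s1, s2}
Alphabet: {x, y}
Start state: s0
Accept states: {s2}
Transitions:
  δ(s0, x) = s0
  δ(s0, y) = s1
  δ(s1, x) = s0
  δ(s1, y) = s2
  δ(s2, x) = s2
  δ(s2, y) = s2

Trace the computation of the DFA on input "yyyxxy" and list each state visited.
read 'y': s0 → s1
  read 'y': s1 → s2
  read 'y': s2 → s2
  read 'x': s2 → s2
  read 'x': s2 → s2
  read 'y': s2 → s2
s0 -> s1 -> s2 -> s2 -> s2 -> s2 -> s2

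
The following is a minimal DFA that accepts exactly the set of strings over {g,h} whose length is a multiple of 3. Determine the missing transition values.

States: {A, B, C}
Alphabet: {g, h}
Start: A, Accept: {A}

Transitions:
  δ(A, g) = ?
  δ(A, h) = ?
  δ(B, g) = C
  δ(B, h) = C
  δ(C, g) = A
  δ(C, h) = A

From the language and accept set, identify what each state tracks — A: length ≡ 0 (mod 3); B: length ≡ 1 (mod 3); C: length ≡ 2 (mod 3).
Each missing δ(q, a) is the state matching the new tracked value after reading a.
δ(A, g) = B; δ(A, h) = B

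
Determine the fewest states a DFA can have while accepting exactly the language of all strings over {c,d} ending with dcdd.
By Myhill–Nerode, count the distinguishable equivalence classes: 5 classes — one per longest suffix of the input that is a prefix of 'dcdd' (lengths 0 through 4); only the length-4 class is accepting.
5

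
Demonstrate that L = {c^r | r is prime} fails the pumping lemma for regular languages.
Assume L is regular with pumping length p. Idea: pumping by a suitable count produces a composite length.
Let q be a prime with q ≥ p and choose s = c^q ∈ L. By the pumping lemma, s = xyz with |xy| ≤ p, |y| = k ≥ 1. Take i = q+1: |xy^(q+1)z| = q + q·k = q(1+k). Since q ≥ 2 and 1+k ≥ 2, q(1+k) is composite, so xy^(q+1)z ∉ L.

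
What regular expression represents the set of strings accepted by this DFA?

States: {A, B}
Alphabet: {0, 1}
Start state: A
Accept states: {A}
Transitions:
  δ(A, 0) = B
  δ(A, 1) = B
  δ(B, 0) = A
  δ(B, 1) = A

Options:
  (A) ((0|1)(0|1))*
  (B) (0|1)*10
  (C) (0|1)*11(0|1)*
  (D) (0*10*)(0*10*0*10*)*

Check each option against the DFA on short strings; one disagreement eliminates an option:
  (A) ((0|1)(0|1))*: agrees with the DFA on every string of length ≤ 6
  (B) (0|1)*10: on ε the DFA stays in A and accepts (A ∈ Accept), but the regex does not match it → eliminate
  (C) (0|1)*11(0|1)*: on ε the DFA stays in A and accepts (A ∈ Accept), but the regex does not match it → eliminate
  (D) (0*10*)(0*10*0*10*)*: on ε the DFA stays in A and accepts (A ∈ Accept), but the regex does not match it → eliminate
Only (A) is consistent with the DFA.
(A) ((0|1)(0|1))*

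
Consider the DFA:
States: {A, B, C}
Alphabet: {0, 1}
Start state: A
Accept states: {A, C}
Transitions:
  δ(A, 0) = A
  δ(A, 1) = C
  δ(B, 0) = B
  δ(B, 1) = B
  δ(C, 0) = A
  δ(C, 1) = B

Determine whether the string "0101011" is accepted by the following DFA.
Processing string "0101011":
  A --0--> A
  A --1--> C
  C --0--> A
  A --1--> C
  C --0--> A
  A --1--> C
  C --1--> B
Final state: B
Accept states: {A, C}
No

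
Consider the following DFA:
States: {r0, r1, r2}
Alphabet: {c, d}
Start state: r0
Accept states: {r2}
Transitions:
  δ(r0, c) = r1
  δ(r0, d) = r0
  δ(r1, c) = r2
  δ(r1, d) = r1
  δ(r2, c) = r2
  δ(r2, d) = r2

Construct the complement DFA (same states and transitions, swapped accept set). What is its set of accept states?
Complement accept states = All states \ Original accept states
= {r0, r1, r2} \ {r2}
{r0, r1}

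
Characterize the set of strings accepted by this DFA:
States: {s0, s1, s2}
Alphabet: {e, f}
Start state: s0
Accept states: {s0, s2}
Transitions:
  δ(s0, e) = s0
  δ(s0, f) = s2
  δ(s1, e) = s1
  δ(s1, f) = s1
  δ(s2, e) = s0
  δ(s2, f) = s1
Testing a few strings:
  'fee' → accept
  'ffe' → reject
  'fef' → accept
  'fe' → accept
State roles: s0=last symbol not f (ok); s1=saw ff (dead); s2=last symbol f (ok)
All strings over {e,f} with no two consecutive f's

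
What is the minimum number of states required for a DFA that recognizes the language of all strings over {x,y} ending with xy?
By Myhill–Nerode, count the distinguishable equivalence classes: 3 classes — one per longest suffix of the input that is a prefix of 'xy' (lengths 0 through 2); only the length-2 class is accepting.
3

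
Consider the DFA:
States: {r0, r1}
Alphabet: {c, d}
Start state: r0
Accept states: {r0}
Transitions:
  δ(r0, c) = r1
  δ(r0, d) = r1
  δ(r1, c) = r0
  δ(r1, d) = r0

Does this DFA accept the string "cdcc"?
Processing string "cdcc":
  r0 --c--> r1
  r1 --d--> r0
  r0 --c--> r1
  r1 --c--> r0
Final state: r0
Accept states: {r0}
Yes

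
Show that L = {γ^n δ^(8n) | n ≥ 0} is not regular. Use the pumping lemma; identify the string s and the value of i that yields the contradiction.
Assume L is regular with pumping length p. Idea: pumping the γ-block breaks the 1:8 ratio.
Choose s = γ^p δ^(8p) (length 9p ≥ p). By the pumping lemma, s = xyz with |xy| ≤ p, |y| > 0, so y = γ^k with k ≥ 1. Then xy²z = γ^(p+k) δ^(8p). For this to be in L we would need 8p = 8(p+k), i.e. 8k = 0, contradicting k ≥ 1. So xy²z ∉ L.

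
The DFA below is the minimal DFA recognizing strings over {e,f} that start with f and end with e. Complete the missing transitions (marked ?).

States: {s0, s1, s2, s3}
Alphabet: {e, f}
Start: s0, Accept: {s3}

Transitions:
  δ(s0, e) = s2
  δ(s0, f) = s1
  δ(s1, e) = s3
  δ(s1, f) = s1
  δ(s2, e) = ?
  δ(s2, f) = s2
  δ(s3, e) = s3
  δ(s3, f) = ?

From the language and accept set, identify what each state tracks — s0: no input read; s1: started with f, last symbol f; s2: started with e (dead); s3: started with f, last symbol e.
Each missing δ(q, a) is the state matching the new tracked value after reading a.
δ(s2, e) = s2; δ(s3, f) = s1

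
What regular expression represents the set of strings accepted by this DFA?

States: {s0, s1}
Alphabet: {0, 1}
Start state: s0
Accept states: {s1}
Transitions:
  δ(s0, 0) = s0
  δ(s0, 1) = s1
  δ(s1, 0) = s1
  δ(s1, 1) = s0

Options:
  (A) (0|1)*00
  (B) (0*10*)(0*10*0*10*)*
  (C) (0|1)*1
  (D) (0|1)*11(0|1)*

Check each option against the DFA on short strings; one disagreement eliminates an option:
  (A) (0|1)*00: on '1' the DFA goes s0 → s1 and accepts (s1 ∈ Accept), but the regex does not match it → eliminate
  (B) (0*10*)(0*10*0*10*)*: agrees with the DFA on every string of length ≤ 6
  (C) (0|1)*1: on '10' the DFA goes s0 → s1 → s1 and accepts (s1 ∈ Accept), but the regex does not match it → eliminate
  (D) (0|1)*11(0|1)*: on '1' the DFA goes s0 → s1 and accepts (s1 ∈ Accept), but the regex does not match it → eliminate
Only (B) is consistent with the DFA.
(B) (0*10*)(0*10*0*10*)*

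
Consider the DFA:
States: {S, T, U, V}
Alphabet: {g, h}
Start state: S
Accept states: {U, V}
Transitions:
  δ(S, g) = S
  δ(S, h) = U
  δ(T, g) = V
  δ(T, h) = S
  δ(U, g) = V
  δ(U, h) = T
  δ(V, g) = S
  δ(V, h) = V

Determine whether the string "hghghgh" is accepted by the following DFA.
Processing string "hghghgh":
  S --h--> U
  U --g--> V
  V --h--> V
  V --g--> S
  S --h--> U
  U --g--> V
  V --h--> V
Final state: V
Accept states: {U, V}
Yes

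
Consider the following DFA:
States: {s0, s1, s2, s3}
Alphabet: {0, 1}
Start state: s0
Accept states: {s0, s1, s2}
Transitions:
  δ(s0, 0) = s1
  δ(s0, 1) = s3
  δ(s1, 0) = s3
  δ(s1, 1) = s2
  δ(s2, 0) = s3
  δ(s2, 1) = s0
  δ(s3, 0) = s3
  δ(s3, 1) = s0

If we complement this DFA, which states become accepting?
Complement accept states = All states \ Original accept states
= {s0, s1, s2, s3} \ {s0, s1, s2}
{s3}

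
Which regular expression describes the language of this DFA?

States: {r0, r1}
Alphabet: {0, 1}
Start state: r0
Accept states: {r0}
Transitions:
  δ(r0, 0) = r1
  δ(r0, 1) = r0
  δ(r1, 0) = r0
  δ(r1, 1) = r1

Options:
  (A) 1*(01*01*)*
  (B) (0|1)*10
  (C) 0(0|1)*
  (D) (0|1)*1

Check each option against the DFA on short strings; one disagreement eliminates an option:
  (A) 1*(01*01*)*: agrees with the DFA on every string of length ≤ 6
  (B) (0|1)*10: on ε the DFA stays in r0 and accepts (r0 ∈ Accept), but the regex does not match it → eliminate
  (C) 0(0|1)*: on ε the DFA stays in r0 and accepts (r0 ∈ Accept), but the regex does not match it → eliminate
  (D) (0|1)*1: on ε the DFA stays in r0 and accepts (r0 ∈ Accept), but the regex does not match it → eliminate
Only (A) is consistent with the DFA.
(A) 1*(01*01*)*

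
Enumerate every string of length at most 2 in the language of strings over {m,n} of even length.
ε, mm, mn, nm, nn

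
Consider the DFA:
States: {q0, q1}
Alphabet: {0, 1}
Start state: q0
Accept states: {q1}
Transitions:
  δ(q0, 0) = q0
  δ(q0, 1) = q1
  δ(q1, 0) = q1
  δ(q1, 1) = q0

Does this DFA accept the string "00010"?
Processing string "00010":
  q0 --0--> q0
  q0 --0--> q0
  q0 --0--> q0
  q0 --1--> q1
  q1 --0--> q1
Final state: q1
Accept states: {q1}
Yes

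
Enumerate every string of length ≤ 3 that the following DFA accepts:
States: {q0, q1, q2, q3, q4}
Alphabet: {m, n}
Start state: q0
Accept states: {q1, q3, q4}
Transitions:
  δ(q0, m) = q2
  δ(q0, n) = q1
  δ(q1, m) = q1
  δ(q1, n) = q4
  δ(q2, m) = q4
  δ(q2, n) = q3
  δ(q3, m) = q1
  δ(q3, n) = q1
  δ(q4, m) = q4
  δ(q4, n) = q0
n, mm, mn, nm, nn, mmm, mnm, mnn, nmm, nmn, nnm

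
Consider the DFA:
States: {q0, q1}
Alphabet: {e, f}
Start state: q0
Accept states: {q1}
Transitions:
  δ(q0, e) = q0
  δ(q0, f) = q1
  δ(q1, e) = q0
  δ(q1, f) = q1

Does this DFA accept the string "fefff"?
Processing string "fefff":
  q0 --f--> q1
  q1 --e--> q0
  q0 --f--> q1
  q1 --f--> q1
  q1 --f--> q1
Final state: q1
Accept states: {q1}
Yes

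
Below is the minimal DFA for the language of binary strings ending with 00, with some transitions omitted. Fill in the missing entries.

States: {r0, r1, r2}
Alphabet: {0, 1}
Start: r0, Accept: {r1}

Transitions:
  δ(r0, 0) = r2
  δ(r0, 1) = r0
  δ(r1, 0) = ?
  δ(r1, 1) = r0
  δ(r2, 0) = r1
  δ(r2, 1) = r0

From the language and accept set, identify what each state tracks — r0: last symbol not 0; r1: two trailing 0's; r2: one trailing 0.
Each missing δ(q, a) is the state matching the new tracked value after reading a.
δ(r1, 0) = r1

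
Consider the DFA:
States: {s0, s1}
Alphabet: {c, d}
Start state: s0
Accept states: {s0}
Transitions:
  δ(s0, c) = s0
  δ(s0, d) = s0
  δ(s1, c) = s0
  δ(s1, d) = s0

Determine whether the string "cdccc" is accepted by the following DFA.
Processing string "cdccc":
  s0 --c--> s0
  s0 --d--> s0
  s0 --c--> s0
  s0 --c--> s0
  s0 --c--> s0
Final state: s0
Accept states: {s0}
Yes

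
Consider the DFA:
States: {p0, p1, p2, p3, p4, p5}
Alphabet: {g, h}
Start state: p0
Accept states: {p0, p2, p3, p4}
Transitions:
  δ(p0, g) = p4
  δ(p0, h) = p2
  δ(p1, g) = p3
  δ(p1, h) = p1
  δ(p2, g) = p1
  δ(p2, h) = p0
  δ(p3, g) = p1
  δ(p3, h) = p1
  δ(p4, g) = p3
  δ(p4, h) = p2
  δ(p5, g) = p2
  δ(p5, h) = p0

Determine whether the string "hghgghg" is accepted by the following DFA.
Processing string "hghgghg":
  p0 --h--> p2
  p2 --g--> p1
  p1 --h--> p1
  p1 --g--> p3
  p3 --g--> p1
  p1 --h--> p1
  p1 --g--> p3
Final state: p3
Accept states: {p0, p2, p3, p4}
Yes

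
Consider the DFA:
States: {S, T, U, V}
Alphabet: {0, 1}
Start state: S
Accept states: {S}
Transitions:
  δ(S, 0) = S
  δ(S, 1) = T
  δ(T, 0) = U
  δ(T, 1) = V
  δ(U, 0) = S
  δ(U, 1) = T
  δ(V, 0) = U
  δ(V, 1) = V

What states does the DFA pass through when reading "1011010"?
read '1': S → T
  read '0': T → U
  read '1': U → T
  read '1': T → V
  read '0': V → U
  read '1': U → T
  read '0': T → U
S -> T -> U -> T -> V -> U -> T -> U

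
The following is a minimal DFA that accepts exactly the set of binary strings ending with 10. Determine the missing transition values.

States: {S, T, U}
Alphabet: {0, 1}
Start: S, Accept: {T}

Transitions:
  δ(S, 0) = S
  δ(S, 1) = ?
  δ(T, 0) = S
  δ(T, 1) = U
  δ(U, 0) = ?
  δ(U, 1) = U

From the language and accept set, identify what each state tracks — S: no suffix match; T: suffix is 10; U: one trailing 1.
Each missing δ(q, a) is the state matching the new tracked value after reading a.
δ(S, 1) = U; δ(U, 0) = T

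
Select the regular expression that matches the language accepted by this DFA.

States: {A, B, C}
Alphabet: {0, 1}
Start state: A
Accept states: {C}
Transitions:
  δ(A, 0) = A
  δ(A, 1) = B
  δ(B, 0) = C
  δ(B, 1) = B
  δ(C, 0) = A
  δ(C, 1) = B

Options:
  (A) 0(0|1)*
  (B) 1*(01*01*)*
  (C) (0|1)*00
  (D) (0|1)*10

Check each option against the DFA on short strings; one disagreement eliminates an option:
  (A) 0(0|1)*: on '0' the DFA goes A → A and rejects (A ∉ Accept), but the regex matches it → eliminate
  (B) 1*(01*01*)*: on ε the DFA stays in A and rejects (A ∉ Accept), but the regex matches it → eliminate
  (C) (0|1)*00: on '00' the DFA goes A → A → A and rejects (A ∉ Accept), but the regex matches it → eliminate
  (D) (0|1)*10: agrees with the DFA on every string of length ≤ 6
Only (D) is consistent with the DFA.
(D) (0|1)*10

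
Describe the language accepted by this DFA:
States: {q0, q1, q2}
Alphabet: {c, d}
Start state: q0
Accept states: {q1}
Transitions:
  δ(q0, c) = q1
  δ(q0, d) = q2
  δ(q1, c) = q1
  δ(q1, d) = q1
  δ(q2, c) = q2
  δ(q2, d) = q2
Testing a few strings:
  'cdd' → accept
  'ddd' → reject
  'dcd' → reject
  'cdc' → accept
State roles: q0=no input read; q1=started with c; q2=started with d (dead)
All strings over {c,d} starting with c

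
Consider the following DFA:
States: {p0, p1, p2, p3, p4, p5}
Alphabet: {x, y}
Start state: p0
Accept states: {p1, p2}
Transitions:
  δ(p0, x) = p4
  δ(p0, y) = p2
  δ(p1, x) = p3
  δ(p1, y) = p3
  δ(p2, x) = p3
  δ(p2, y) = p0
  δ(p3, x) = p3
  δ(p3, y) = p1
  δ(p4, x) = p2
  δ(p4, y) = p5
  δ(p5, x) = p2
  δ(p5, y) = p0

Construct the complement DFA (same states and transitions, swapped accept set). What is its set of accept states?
Complement accept states = All states \ Original accept states
= {p0, p1, p2, p3, p4, p5} \ {p1, p2}
{p0, p3, p4, p5}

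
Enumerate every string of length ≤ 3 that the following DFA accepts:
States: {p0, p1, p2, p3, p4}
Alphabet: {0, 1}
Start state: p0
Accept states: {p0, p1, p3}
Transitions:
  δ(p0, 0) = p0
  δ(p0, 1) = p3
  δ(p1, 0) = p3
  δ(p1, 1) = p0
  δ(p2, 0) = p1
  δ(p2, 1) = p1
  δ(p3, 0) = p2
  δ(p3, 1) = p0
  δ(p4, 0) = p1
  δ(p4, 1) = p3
ε, 0, 1, 00, 01, 11, 000, 001, 011, 100, 101, 110, 111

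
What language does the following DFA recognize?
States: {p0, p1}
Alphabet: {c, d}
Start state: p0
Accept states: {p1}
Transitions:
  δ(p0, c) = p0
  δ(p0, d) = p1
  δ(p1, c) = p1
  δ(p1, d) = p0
Testing a few strings:
  'dcd' → reject
  'c' → reject
  'ddc' → reject
  'cc' → reject
State roles: p0=even number of d's so far; p1=odd number of d's so far
All strings over {c,d} with an odd number of d's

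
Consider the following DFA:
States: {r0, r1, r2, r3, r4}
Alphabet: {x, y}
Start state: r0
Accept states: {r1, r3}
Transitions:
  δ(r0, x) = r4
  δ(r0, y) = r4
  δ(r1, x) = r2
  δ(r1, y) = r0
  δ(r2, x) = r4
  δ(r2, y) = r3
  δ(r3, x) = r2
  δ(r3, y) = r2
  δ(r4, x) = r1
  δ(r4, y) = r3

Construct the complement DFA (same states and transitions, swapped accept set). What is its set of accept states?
Complement accept states = All states \ Original accept states
= {r0, r1, r2, r3, r4} \ {r1, r3}
{r0, r2, r4}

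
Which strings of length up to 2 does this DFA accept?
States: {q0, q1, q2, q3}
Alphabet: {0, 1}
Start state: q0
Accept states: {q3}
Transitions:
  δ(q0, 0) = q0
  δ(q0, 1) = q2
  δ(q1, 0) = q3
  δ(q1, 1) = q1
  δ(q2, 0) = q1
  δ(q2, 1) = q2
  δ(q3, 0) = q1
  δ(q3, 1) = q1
None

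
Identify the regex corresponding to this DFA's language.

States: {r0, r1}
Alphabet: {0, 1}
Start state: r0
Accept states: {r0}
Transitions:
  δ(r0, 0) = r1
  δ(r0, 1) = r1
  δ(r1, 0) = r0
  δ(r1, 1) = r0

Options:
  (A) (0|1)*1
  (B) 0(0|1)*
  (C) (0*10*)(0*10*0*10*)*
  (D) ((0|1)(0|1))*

Check each option against the DFA on short strings; one disagreement eliminates an option:
  (A) (0|1)*1: on ε the DFA stays in r0 and accepts (r0 ∈ Accept), but the regex does not match it → eliminate
  (B) 0(0|1)*: on ε the DFA stays in r0 and accepts (r0 ∈ Accept), but the regex does not match it → eliminate
  (C) (0*10*)(0*10*0*10*)*: on ε the DFA stays in r0 and accepts (r0 ∈ Accept), but the regex does not match it → eliminate
  (D) ((0|1)(0|1))*: agrees with the DFA on every string of length ≤ 6
Only (D) is consistent with the DFA.
(D) ((0|1)(0|1))*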